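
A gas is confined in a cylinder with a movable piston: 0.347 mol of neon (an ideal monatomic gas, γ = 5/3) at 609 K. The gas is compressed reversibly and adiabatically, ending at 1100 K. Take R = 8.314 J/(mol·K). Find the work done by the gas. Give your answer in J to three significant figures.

Adiabatic ⇒ Q = 0, so W_by = −ΔU = nCᵥ(T₁ − T₂).
Cᵥ = 3R/2 = 12.47 J/(mol·K).
W = (0.347)(12.47)(609 − 1100) = -2125 J.

W ≈ -2120 J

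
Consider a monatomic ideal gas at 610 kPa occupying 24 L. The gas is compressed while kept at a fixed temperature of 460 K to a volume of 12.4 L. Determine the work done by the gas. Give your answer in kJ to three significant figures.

Isothermal: W = nRT ln(V₂/V₁) = P₁V₁ ln(V₂/V₁).
P₁V₁ = (610 kPa)(24 L) = 14640 J.
W = 14640 × ln(12.4/24) = 14640 × -0.6604
W_by_gas = -9668 J.

W ≈ -9.67 kJ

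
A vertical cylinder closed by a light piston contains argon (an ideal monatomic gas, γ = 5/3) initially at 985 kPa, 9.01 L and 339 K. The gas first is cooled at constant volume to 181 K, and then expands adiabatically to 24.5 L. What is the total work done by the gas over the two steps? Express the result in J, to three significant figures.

W_total ≈ 3460 J

Step 1 (isochoric): W = 0 (constant volume).
After step 1: P = 525.9 kPa (V unchanged).
Step 2 (adiabatic): W = (P₁V₁ − P₂V₂)/(γ−1) = (4738 − 2432)/0.667 = 3459 J.
W_total = 0 + 3459 = 3459 J.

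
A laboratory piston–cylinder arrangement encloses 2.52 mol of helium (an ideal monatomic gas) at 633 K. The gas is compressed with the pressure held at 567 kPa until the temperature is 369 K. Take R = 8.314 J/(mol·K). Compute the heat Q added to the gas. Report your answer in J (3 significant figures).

Q ≈ -13800 J

Isobaric: W = nRΔT = (2.52)(8.314)(-264) = -5531 J.
ΔU = nCᵥΔT with Cᵥ = 3R/2: ΔU = (2.52)(12.47)(-264) = -8297 J.
Q = ΔU + W = -8297 − 5531 = -13828 J.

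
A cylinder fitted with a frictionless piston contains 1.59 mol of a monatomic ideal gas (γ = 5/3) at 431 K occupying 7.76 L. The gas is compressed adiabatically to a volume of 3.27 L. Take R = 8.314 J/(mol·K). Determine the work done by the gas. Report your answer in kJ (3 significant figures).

Adiabatic: TV^(γ−1) = const with γ = 5/3.
T₂ = T₁ (V₁/V₂)^(γ−1) = 431 × (7.76/3.27)^0.667 = 431 × 1.779 = 766.8 K.
W_by = nCᵥ(T₁ − T₂) = (1.59)(12.47)(431 − 766.8) = -6659 J.

W ≈ -6.66 kJ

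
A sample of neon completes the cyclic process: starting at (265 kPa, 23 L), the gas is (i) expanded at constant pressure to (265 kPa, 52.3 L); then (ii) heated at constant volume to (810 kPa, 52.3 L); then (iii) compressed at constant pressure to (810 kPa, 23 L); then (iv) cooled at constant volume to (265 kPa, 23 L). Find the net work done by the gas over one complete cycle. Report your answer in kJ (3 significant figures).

Constant-volume legs do no work.
W(i) = (265)(52.3 − 23) = 7764 J; W(iii) = (810)(23 − 52.3) = -23733 J.
W_net = 7764 − 23733 = -15968 J (the counter-clockwise enclosed area).

W_net ≈ -16.0 kJ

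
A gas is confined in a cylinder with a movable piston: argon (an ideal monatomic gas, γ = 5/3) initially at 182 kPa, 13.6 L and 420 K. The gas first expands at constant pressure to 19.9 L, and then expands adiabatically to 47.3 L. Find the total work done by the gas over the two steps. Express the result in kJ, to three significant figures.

Step 1 (isobaric): W = PΔV = (182 kPa)(19.9 − 13.6 L) = 1147 J.
After step 1: P = 182 kPa, V = 19.9 L, T = 614.6 K.
Step 2 (adiabatic): W = (P₁V₁ − P₂V₂)/(γ−1) = (3622 − 2034)/0.667 = 2382 J.
W_total = 1147 + 2382 = 3529 J.

W_total ≈ 3.53 kJ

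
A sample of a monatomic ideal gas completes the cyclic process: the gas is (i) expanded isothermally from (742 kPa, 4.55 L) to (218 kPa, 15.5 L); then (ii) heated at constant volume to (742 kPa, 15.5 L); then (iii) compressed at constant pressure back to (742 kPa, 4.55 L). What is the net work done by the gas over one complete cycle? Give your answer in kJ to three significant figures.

Leg (i): W = PᵢVᵢ ln(V_f/Vᵢ) = (3376) ln(15.5/4.55) = 4138 J.
Leg (ii): W = 0.
Leg (iii): W = PΔV = (742)(4.55 − 15.5) = -8125 J.
W_net = 4138 − 8125 = -3987 J.

W_net ≈ -3.99 kJ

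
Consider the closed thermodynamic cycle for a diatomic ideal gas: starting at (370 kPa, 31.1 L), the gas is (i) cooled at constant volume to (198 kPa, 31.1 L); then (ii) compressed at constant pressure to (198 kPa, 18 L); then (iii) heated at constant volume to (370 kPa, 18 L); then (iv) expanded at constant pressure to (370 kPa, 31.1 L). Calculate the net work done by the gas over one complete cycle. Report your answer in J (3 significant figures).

W_net ≈ 2250 J

Constant-volume legs do no work.
W(ii) = (198)(18 − 31.1) = -2594 J; W(iv) = (370)(31.1 − 18) = 4847 J.
W_net = -2594 + 4847 = 2253 J (the clockwise enclosed area).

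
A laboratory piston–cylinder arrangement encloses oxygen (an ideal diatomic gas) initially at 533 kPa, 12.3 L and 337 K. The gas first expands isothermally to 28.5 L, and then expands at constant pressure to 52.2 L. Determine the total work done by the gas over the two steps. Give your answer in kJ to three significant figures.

W_total ≈ 11.0 kJ

Step 1 (isothermal): W = P₁V₁ ln(V₂/V₁) = (6556) ln(28.5/12.3) = 5509 J.
After step 1: P = 230 kPa, V = 28.5 L, T = 337 K.
Step 2 (isobaric): W = PΔV = (230 kPa)(52.2 − 28.5 L) = 5452 J.
W_total = 5509 + 5452 = 10961 J.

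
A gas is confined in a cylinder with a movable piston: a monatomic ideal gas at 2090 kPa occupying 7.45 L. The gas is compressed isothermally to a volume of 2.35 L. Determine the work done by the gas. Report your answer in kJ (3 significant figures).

Isothermal: W = nRT ln(V₂/V₁) = P₁V₁ ln(V₂/V₁).
P₁V₁ = (2090 kPa)(7.45 L) = 15570 J.
W = 15570 × ln(2.35/7.45) = 15570 × -1.154
W_by_gas = -17965 J.

W ≈ -18.0 kJ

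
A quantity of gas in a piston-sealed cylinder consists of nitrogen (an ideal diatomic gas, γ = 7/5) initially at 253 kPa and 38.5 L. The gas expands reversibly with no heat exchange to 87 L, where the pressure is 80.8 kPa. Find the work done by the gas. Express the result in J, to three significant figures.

W ≈ 6780 J

Adiabatic: W = (P₁V₁ − P₂V₂)/(γ − 1) with γ = 7/5.
P₁V₁ = 9740 J, P₂V₂ = 7030 J.
W = (9740 − 7030) / 0.4 = 6777 J.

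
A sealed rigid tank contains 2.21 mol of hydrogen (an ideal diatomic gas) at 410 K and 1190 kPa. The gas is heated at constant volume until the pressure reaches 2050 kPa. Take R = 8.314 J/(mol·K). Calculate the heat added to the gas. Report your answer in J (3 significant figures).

Constant volume ⇒ W = 0, so Q = ΔU = nCᵥΔT with Cᵥ = 5R/2 = 20.79 J/(mol·K).
At constant V, T₂/T₁ = P₂/P₁ ⇒ ΔT = T₁(P₂/P₁ − 1) = 410·(2050/1190 − 1) = 296.3 K.
ΔU = (2.21)(20.79)(296.3) = 13611 J.

Q ≈ 13600 J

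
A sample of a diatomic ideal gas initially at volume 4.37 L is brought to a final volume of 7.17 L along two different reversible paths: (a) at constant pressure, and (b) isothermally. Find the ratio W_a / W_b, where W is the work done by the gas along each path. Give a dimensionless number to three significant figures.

Path (a) isobaric: W = P₁(V₂ − V₁) → W_a/(P₁V₁) = 0.6407.
Path (b) isothermal: W = P₁V₁ ln(V₂/V₁) → W_b/(P₁V₁) = 0.4951.
W_a / W_b = 0.6407 / 0.4951 = 1.294.

W_a / W_b ≈ 1.29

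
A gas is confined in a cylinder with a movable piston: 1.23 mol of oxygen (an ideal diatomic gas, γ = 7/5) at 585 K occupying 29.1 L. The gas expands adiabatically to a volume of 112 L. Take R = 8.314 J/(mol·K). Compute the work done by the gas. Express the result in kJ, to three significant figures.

Adiabatic: TV^(γ−1) = const with γ = 7/5.
T₂ = T₁ (V₁/V₂)^(γ−1) = 585 × (29.1/112)^0.4 = 585 × 0.5833 = 341.2 K.
W_by = nCᵥ(T₁ − T₂) = (1.23)(20.79)(585 − 341.2) = 6233 J.

W ≈ 6.23 kJ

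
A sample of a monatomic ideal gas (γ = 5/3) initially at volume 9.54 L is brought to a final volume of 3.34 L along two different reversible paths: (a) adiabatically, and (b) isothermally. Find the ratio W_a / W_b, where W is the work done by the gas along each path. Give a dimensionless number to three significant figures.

W_a / W_b ≈ 1.45

Path (a) adiabatic: W = P₁V₁(1 − (V₁/V₂)^(γ−1))/(γ−1) → W_a/(P₁V₁) = -1.52.
Path (b) isothermal: W = P₁V₁ ln(V₂/V₁) → W_b/(P₁V₁) = -1.05.
W_a / W_b = -1.52 / -1.05 = 1.448.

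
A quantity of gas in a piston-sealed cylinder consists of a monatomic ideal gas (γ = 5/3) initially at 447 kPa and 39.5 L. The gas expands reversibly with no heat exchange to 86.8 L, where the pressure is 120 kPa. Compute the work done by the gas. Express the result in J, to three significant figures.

W ≈ 10900 J

Adiabatic: W = (P₁V₁ − P₂V₂)/(γ − 1) with γ = 5/3.
P₁V₁ = 17656 J, P₂V₂ = 10416 J.
W = (17656 − 10416) / 0.6667 = 10861 J.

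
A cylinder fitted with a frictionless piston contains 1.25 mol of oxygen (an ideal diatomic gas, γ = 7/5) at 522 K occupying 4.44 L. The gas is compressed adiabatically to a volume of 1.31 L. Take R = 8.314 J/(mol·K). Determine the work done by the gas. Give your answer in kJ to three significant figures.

Adiabatic: TV^(γ−1) = const with γ = 7/5.
T₂ = T₁ (V₁/V₂)^(γ−1) = 522 × (4.44/1.31)^0.4 = 522 × 1.629 = 850.6 K.
W_by = nCᵥ(T₁ − T₂) = (1.25)(20.79)(522 − 850.6) = -8537 J.

W ≈ -8.54 kJ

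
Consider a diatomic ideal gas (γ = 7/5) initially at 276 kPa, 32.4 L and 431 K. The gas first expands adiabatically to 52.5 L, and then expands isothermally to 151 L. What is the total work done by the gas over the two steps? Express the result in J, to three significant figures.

W_total ≈ 11700 J

Step 1 (adiabatic): W = (P₁V₁ − P₂V₂)/(γ−1) = (8942 − 7372)/0.4 = 3925 J.
After step 1: P = 140.4 kPa, V = 52.5 L, T = 355.3 K.
Step 2 (isothermal): W = P₁V₁ ln(V₂/V₁) = (7372) ln(151/52.5) = 7789 J.
W_total = 3925 + 7789 = 11714 J.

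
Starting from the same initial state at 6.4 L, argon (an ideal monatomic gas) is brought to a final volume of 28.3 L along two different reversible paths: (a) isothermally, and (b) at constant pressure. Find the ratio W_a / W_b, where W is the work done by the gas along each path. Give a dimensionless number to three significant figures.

W_a / W_b ≈ 0.434

Path (a) isothermal: W = P₁V₁ ln(V₂/V₁) → W_a/(P₁V₁) = 1.487.
Path (b) isobaric: W = P₁(V₂ − V₁) → W_b/(P₁V₁) = 3.422.
W_a / W_b = 1.487 / 3.422 = 0.4344.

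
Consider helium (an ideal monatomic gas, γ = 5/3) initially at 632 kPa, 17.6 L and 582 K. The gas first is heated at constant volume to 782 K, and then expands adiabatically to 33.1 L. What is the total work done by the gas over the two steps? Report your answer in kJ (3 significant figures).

W_total ≈ 7.70 kJ

Step 1 (isochoric): W = 0 (constant volume).
After step 1: P = 849.2 kPa (V unchanged).
Step 2 (adiabatic): W = (P₁V₁ − P₂V₂)/(γ−1) = (14946 − 9809)/0.667 = 7705 J.
W_total = 0 + 7705 = 7705 J.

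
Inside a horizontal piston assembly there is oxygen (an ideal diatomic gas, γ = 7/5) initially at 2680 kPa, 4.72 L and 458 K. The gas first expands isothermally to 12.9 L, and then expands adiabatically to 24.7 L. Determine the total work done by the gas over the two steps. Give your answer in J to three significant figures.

W_total ≈ 20000 J

Step 1 (isothermal): W = P₁V₁ ln(V₂/V₁) = (12650) ln(12.9/4.72) = 12718 J.
After step 1: P = 980.6 kPa, V = 12.9 L, T = 458 K.
Step 2 (adiabatic): W = (P₁V₁ − P₂V₂)/(γ−1) = (12650 − 9755)/0.4 = 7236 J.
W_total = 12718 + 7236 = 19954 J.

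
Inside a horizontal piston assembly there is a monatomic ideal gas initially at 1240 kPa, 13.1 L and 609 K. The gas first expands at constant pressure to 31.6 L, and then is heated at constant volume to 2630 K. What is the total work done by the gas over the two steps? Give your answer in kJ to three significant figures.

Step 1 (isobaric): W = PΔV = (1240 kPa)(31.6 − 13.1 L) = 22940 J.
Step 2 (isochoric): W = 0 (constant volume).
W_total = 22940 + 0 = 22940 J.

W_total ≈ 22.9 kJ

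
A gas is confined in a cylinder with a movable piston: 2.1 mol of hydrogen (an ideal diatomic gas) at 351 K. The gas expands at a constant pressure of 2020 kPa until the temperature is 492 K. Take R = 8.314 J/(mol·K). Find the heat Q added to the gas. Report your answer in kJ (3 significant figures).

Isobaric: W = nRΔT = (2.1)(8.314)(141) = 2462 J.
ΔU = nCᵥΔT with Cᵥ = 5R/2: ΔU = (2.1)(20.79)(141) = 6154 J.
Q = ΔU + W = 6154 + 2462 = 8616 J.

Q ≈ 8.62 kJ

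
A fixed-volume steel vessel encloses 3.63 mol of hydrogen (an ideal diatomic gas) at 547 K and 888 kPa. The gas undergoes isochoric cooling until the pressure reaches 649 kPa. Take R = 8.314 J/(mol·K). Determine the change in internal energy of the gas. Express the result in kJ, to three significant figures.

Constant volume ⇒ W = 0, so Q = ΔU = nCᵥΔT with Cᵥ = 5R/2 = 20.79 J/(mol·K).
At constant V, T₂/T₁ = P₂/P₁ ⇒ ΔT = T₁(P₂/P₁ − 1) = 547·(649/888 − 1) = -147.2 K.
ΔU = (3.63)(20.79)(-147.2) = -11108 J.

ΔU ≈ -11.1 kJ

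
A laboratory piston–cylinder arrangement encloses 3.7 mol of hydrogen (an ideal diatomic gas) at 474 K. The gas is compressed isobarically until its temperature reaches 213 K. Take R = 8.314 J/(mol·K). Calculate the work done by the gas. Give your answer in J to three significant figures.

W ≈ -8030 J

Isobaric: W = P ΔV = nR ΔT.
W = (3.7)(8.314)(213 − 474) = -8029 J.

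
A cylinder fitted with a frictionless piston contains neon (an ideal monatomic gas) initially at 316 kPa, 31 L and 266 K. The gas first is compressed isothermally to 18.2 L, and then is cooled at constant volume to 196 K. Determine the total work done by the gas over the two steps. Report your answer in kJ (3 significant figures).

Step 1 (isothermal): W = P₁V₁ ln(V₂/V₁) = (9796) ln(18.2/31) = -5217 J.
Step 2 (isochoric): W = 0 (constant volume).
W_total = -5217 + 0 = -5217 J.

W_total ≈ -5.22 kJ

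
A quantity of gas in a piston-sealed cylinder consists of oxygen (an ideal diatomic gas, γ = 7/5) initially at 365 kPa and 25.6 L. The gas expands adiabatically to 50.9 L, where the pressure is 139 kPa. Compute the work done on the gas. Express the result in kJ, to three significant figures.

Adiabatic: W = (P₁V₁ − P₂V₂)/(γ − 1) with γ = 7/5.
P₁V₁ = 9344 J, P₂V₂ = 7075 J.
W = (9344 − 7075) / 0.4 = 5672 J.
Work on gas = −W_by = -5672 J.

W ≈ -5.67 kJ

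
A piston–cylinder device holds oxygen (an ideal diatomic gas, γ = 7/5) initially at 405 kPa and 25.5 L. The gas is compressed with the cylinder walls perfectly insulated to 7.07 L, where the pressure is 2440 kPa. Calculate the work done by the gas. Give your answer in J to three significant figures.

W ≈ -17300 J

Adiabatic: W = (P₁V₁ − P₂V₂)/(γ − 1) with γ = 7/5.
P₁V₁ = 10328 J, P₂V₂ = 17251 J.
W = (10328 − 17251) / 0.4 = -17308 J.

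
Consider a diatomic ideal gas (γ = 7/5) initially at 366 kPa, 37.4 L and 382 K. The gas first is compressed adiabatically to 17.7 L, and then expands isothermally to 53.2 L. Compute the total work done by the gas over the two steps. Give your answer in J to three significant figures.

Step 1 (adiabatic): W = (P₁V₁ − P₂V₂)/(γ−1) = (13688 − 18463)/0.4 = -11938 J.
After step 1: P = 1043 kPa, V = 17.7 L, T = 515.3 K.
Step 2 (isothermal): W = P₁V₁ ln(V₂/V₁) = (18463) ln(53.2/17.7) = 20319 J.
W_total = -11938 + 20319 = 8381 J.

W_total ≈ 8380 J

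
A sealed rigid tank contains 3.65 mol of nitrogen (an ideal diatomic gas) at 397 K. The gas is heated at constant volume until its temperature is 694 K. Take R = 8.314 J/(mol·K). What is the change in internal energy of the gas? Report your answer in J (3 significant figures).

Constant volume ⇒ W = 0, so Q = ΔU = nCᵥΔT with Cᵥ = 5R/2 = 20.79 J/(mol·K).
ΔU = (3.65)(20.79)(694 − 397) = 22532 J.

ΔU ≈ 22500 J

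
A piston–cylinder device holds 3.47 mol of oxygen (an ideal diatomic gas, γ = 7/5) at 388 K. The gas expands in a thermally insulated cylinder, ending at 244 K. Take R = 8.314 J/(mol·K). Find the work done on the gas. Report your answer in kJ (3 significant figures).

W ≈ -10.4 kJ

Adiabatic ⇒ Q = 0, so W_by = −ΔU = nCᵥ(T₁ − T₂).
Cᵥ = 5R/2 = 20.79 J/(mol·K).
W = (3.47)(20.79)(388 − 244) = 10386 J.
Work on gas = −W_by = -10386 J.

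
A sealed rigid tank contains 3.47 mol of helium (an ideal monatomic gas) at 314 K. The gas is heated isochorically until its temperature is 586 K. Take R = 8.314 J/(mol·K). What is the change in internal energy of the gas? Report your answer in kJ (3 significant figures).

ΔU ≈ 11.8 kJ

Constant volume ⇒ W = 0, so Q = ΔU = nCᵥΔT with Cᵥ = 3R/2 = 12.47 J/(mol·K).
ΔU = (3.47)(12.47)(586 − 314) = 11771 J.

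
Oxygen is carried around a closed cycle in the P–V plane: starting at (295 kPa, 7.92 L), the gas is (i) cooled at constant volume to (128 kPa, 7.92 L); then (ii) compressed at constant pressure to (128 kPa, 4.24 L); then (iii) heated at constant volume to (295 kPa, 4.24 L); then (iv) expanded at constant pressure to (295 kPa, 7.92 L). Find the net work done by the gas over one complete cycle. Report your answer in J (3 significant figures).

Constant-volume legs do no work.
W(ii) = (128)(4.24 − 7.92) = -471 J; W(iv) = (295)(7.92 − 4.24) = 1086 J.
W_net = -471 + 1086 = 614.6 J (the clockwise enclosed area).

W_net ≈ 615 J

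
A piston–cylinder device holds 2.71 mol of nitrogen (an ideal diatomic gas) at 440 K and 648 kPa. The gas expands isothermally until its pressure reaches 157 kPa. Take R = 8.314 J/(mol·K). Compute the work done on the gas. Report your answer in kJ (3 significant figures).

Isothermal process: W = nRT ln(V₂/V₁) = nRT ln(P₁/P₂).
W = (2.71)(8.314)(440) × ln(648/157)
  = 9914 × ln(4.127) = 9914 × 1.418
W_by_gas = 14054 J; work on gas = −W_by = -14054 J.

W ≈ -14.1 kJ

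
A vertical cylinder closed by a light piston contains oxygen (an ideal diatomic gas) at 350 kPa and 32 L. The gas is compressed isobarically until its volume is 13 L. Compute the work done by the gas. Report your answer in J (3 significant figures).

Isobaric: W = P ΔV.
W = (350 kPa)(13 − 32 L) = (350)(-19) = -6650 J.

W ≈ -6650 J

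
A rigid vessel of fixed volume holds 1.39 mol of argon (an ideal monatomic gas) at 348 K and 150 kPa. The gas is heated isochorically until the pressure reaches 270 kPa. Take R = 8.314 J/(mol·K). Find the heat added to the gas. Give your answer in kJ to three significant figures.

Constant volume ⇒ W = 0, so Q = ΔU = nCᵥΔT with Cᵥ = 3R/2 = 12.47 J/(mol·K).
At constant V, T₂/T₁ = P₂/P₁ ⇒ ΔT = T₁(P₂/P₁ − 1) = 348·(270/150 − 1) = 278.4 K.
ΔU = (1.39)(12.47)(278.4) = 4826 J.

Q ≈ 4.83 kJ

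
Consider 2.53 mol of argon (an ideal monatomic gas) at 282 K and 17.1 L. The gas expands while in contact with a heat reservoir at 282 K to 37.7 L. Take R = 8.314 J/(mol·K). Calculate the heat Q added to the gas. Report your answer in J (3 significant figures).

Isothermal ⇒ ΔU = 0, so Q = W = nRT ln(V₂/V₁).
Q = (2.53)(8.314)(282) ln(37.7/17.1) = 5932 × 0.7906 = 4689 J.

Q ≈ 4690 J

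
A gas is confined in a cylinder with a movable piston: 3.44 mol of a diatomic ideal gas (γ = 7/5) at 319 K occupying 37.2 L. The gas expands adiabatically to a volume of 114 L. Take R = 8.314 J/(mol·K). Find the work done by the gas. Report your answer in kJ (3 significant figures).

Adiabatic: TV^(γ−1) = const with γ = 7/5.
T₂ = T₁ (V₁/V₂)^(γ−1) = 319 × (37.2/114)^0.4 = 319 × 0.6389 = 203.8 K.
W_by = nCᵥ(T₁ − T₂) = (3.44)(20.79)(319 − 203.8) = 8235 J.

W ≈ 8.24 kJ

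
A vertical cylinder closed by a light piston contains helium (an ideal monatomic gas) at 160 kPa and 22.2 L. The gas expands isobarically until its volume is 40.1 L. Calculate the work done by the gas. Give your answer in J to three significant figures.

Isobaric: W = P ΔV.
W = (160 kPa)(40.1 − 22.2 L) = (160)(17.9) = 2864 J.

W ≈ 2860 J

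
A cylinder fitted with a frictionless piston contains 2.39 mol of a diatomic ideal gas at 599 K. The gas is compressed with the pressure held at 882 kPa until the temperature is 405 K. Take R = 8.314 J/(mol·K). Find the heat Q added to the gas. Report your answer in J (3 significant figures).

Q ≈ -13500 J

Isobaric: W = nRΔT = (2.39)(8.314)(-194) = -3855 J.
ΔU = nCᵥΔT with Cᵥ = 5R/2: ΔU = (2.39)(20.79)(-194) = -9637 J.
Q = ΔU + W = -9637 − 3855 = -13492 J.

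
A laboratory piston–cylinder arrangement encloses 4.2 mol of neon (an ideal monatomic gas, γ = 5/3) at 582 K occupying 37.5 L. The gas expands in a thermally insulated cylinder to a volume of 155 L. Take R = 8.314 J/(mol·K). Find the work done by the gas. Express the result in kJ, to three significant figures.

W ≈ 18.6 kJ

Adiabatic: TV^(γ−1) = const with γ = 5/3.
T₂ = T₁ (V₁/V₂)^(γ−1) = 582 × (37.5/155)^0.667 = 582 × 0.3883 = 226 K.
W_by = nCᵥ(T₁ − T₂) = (4.2)(12.47)(582 − 226) = 18648 J.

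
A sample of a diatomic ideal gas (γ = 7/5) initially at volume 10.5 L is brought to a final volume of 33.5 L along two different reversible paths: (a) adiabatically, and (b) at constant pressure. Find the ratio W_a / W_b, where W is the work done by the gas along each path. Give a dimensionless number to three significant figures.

Path (a) adiabatic: W = P₁V₁(1 − (V₁/V₂)^(γ−1))/(γ−1) → W_a/(P₁V₁) = 0.9282.
Path (b) isobaric: W = P₁(V₂ − V₁) → W_b/(P₁V₁) = 2.19.
W_a / W_b = 0.9282 / 2.19 = 0.4237.

W_a / W_b ≈ 0.424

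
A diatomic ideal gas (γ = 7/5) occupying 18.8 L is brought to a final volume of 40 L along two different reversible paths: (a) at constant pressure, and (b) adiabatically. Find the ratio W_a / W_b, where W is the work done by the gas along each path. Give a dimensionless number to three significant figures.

W_a / W_b ≈ 1.73

Path (a) isobaric: W = P₁(V₂ − V₁) → W_a/(P₁V₁) = 1.128.
Path (b) adiabatic: W = P₁V₁(1 − (V₁/V₂)^(γ−1))/(γ−1) → W_b/(P₁V₁) = 0.6517.
W_a / W_b = 1.128 / 0.6517 = 1.73.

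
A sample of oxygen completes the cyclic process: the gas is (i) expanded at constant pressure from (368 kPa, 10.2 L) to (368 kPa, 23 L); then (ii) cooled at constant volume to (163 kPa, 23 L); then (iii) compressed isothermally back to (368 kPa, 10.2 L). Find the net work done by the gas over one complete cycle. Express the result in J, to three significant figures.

Leg (i): W = PΔV = (368)(23 − 10.2) = 4710 J.
Leg (ii): W = 0.
Leg (iii): W = PᵢVᵢ ln(V_f/Vᵢ) = (3749) ln(10.2/23) = -3048 J.
W_net = 4710 − 3048 = 1662 J.

W_net ≈ 1660 J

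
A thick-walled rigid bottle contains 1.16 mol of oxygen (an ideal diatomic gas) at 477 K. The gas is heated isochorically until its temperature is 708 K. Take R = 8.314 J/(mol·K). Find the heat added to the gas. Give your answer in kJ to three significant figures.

Q ≈ 5.57 kJ

Constant volume ⇒ W = 0, so Q = ΔU = nCᵥΔT with Cᵥ = 5R/2 = 20.79 J/(mol·K).
ΔU = (1.16)(20.79)(708 − 477) = 5570 J.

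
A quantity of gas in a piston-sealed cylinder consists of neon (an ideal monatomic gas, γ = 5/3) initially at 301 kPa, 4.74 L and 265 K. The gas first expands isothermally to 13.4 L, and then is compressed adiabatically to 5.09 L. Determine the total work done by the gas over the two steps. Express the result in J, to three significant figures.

Step 1 (isothermal): W = P₁V₁ ln(V₂/V₁) = (1427) ln(13.4/4.74) = 1483 J.
After step 1: P = 106.5 kPa, V = 13.4 L, T = 265 K.
Step 2 (adiabatic): W = (P₁V₁ − P₂V₂)/(γ−1) = (1427 − 2720)/0.667 = -1940 J.
W_total = 1483 − 1940 = -457.5 J.

W_total ≈ -458 J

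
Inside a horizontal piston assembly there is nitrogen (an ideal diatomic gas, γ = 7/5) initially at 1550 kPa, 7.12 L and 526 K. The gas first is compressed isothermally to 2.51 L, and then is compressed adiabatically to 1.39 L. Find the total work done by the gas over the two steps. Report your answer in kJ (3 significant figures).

Step 1 (isothermal): W = P₁V₁ ln(V₂/V₁) = (11036) ln(2.51/7.12) = -11506 J.
After step 1: P = 4397 kPa, V = 2.51 L, T = 526 K.
Step 2 (adiabatic): W = (P₁V₁ − P₂V₂)/(γ−1) = (11036 − 13979)/0.4 = -7357 J.
W_total = -11506 − 7357 = -18864 J.

W_total ≈ -18.9 kJ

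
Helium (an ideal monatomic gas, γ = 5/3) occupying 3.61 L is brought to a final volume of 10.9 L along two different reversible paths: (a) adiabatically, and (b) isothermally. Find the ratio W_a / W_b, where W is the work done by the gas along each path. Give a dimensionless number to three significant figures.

Path (a) adiabatic: W = P₁V₁(1 − (V₁/V₂)^(γ−1))/(γ−1) → W_a/(P₁V₁) = 0.782.
Path (b) isothermal: W = P₁V₁ ln(V₂/V₁) → W_b/(P₁V₁) = 1.105.
W_a / W_b = 0.782 / 1.105 = 0.7076.

W_a / W_b ≈ 0.708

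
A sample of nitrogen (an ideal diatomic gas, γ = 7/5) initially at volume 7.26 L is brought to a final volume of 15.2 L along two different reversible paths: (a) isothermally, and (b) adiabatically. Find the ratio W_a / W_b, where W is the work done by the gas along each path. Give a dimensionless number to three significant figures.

Path (a) isothermal: W = P₁V₁ ln(V₂/V₁) → W_a/(P₁V₁) = 0.7389.
Path (b) adiabatic: W = P₁V₁(1 − (V₁/V₂)^(γ−1))/(γ−1) → W_b/(P₁V₁) = 0.6397.
W_a / W_b = 0.7389 / 0.6397 = 1.155.

W_a / W_b ≈ 1.16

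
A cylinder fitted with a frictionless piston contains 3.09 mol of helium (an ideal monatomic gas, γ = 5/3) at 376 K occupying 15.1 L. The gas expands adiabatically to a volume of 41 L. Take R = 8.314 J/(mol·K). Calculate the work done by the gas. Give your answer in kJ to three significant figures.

W ≈ 7.04 kJ

Adiabatic: TV^(γ−1) = const with γ = 5/3.
T₂ = T₁ (V₁/V₂)^(γ−1) = 376 × (15.1/41)^0.667 = 376 × 0.5138 = 193.2 K.
W_by = nCᵥ(T₁ − T₂) = (3.09)(12.47)(376 − 193.2) = 7045 J.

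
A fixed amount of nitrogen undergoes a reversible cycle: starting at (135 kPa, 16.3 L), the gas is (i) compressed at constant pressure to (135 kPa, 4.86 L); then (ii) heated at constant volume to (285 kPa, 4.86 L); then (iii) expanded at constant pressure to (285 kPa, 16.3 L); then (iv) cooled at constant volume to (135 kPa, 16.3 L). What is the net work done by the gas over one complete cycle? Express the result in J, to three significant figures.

Constant-volume legs do no work.
W(i) = (135)(4.86 − 16.3) = -1544 J; W(iii) = (285)(16.3 − 4.86) = 3260 J.
W_net = -1544 + 3260 = 1716 J (the clockwise enclosed area).

W_net ≈ 1720 J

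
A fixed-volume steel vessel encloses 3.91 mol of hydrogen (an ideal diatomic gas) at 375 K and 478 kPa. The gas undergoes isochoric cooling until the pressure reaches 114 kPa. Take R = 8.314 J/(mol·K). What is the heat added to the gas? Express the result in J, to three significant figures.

Q ≈ -23200 J

Constant volume ⇒ W = 0, so Q = ΔU = nCᵥΔT with Cᵥ = 5R/2 = 20.79 J/(mol·K).
At constant V, T₂/T₁ = P₂/P₁ ⇒ ΔT = T₁(P₂/P₁ − 1) = 375·(114/478 − 1) = -285.6 K.
ΔU = (3.91)(20.79)(-285.6) = -23208 J.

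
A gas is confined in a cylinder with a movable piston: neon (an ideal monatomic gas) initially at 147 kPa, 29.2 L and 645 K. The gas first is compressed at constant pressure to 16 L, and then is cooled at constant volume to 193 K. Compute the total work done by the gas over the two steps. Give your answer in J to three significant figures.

Step 1 (isobaric): W = PΔV = (147 kPa)(16 − 29.2 L) = -1940 J.
Step 2 (isochoric): W = 0 (constant volume).
W_total = -1940 + 0 = -1940 J.

W_total ≈ -1940 J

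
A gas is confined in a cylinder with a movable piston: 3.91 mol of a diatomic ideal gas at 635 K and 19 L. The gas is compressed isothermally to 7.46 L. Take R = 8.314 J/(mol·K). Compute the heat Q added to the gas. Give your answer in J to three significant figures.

Q ≈ -19300 J

Isothermal ⇒ ΔU = 0, so Q = W = nRT ln(V₂/V₁).
Q = (3.91)(8.314)(635) ln(7.46/19) = 20642 × -0.9349 = -19298 J.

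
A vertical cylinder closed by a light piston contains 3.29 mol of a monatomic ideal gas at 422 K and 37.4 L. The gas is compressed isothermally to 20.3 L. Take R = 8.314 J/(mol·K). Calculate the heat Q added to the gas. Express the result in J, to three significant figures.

Isothermal ⇒ ΔU = 0, so Q = W = nRT ln(V₂/V₁).
Q = (3.29)(8.314)(422) ln(20.3/37.4) = 11543 × -0.611 = -7053 J.

Q ≈ -7050 J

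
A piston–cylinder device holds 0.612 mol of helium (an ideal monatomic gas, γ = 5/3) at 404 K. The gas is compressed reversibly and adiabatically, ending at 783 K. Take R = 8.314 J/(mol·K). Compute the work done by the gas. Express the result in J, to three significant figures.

W ≈ -2890 J

Adiabatic ⇒ Q = 0, so W_by = −ΔU = nCᵥ(T₁ − T₂).
Cᵥ = 3R/2 = 12.47 J/(mol·K).
W = (0.612)(12.47)(404 − 783) = -2893 J.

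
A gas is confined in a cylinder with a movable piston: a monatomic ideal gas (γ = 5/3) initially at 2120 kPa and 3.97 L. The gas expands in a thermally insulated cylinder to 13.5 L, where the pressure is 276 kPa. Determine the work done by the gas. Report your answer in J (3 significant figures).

W ≈ 7040 J

Adiabatic: W = (P₁V₁ − P₂V₂)/(γ − 1) with γ = 5/3.
P₁V₁ = 8416 J, P₂V₂ = 3726 J.
W = (8416 − 3726) / 0.6667 = 7036 J.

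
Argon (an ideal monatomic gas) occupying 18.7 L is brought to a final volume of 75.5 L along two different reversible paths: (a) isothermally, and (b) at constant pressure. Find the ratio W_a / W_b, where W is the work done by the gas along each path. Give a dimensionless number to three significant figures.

Path (a) isothermal: W = P₁V₁ ln(V₂/V₁) → W_a/(P₁V₁) = 1.396.
Path (b) isobaric: W = P₁(V₂ − V₁) → W_b/(P₁V₁) = 3.037.
W_a / W_b = 1.396 / 3.037 = 0.4595.

W_a / W_b ≈ 0.459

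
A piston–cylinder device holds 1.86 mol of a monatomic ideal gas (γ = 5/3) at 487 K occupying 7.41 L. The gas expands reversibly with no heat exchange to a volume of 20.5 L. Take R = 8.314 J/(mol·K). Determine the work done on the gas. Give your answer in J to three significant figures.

W ≈ -5560 J

Adiabatic: TV^(γ−1) = const with γ = 5/3.
T₂ = T₁ (V₁/V₂)^(γ−1) = 487 × (7.41/20.5)^0.667 = 487 × 0.5074 = 247.1 K.
W_by = nCᵥ(T₁ − T₂) = (1.86)(12.47)(487 − 247.1) = 5564 J.
Work on gas = −W_by = -5564 J.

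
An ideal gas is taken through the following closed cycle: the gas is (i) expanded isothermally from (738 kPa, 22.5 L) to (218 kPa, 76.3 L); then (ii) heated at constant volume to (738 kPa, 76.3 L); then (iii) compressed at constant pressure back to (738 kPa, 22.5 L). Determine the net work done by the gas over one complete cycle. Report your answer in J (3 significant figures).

W_net ≈ -19400 J

Leg (i): W = PᵢVᵢ ln(V_f/Vᵢ) = (16605) ln(76.3/22.5) = 20277 J.
Leg (ii): W = 0.
Leg (iii): W = PΔV = (738)(22.5 − 76.3) = -39704 J.
W_net = 20277 − 39704 = -19427 J.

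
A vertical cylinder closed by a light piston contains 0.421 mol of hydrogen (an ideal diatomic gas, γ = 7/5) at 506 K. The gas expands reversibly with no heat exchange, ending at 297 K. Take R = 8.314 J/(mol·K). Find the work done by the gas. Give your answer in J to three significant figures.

W ≈ 1830 J

Adiabatic ⇒ Q = 0, so W_by = −ΔU = nCᵥ(T₁ − T₂).
Cᵥ = 5R/2 = 20.79 J/(mol·K).
W = (0.421)(20.79)(506 − 297) = 1829 J.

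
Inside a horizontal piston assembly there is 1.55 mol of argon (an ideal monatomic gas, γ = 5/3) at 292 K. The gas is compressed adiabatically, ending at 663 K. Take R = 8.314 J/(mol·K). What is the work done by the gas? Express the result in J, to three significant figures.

W ≈ -7170 J

Adiabatic ⇒ Q = 0, so W_by = −ΔU = nCᵥ(T₁ − T₂).
Cᵥ = 3R/2 = 12.47 J/(mol·K).
W = (1.55)(12.47)(292 − 663) = -7171 J.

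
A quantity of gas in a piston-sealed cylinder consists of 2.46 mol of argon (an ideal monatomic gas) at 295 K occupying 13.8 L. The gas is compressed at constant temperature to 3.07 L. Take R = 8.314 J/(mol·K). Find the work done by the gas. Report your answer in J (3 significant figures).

W ≈ -9070 J

Isothermal: W = nRT ln(V₂/V₁).
W = (2.46)(8.314)(295) × ln(3.07/13.8)
  = 6033 × -1.503
W_by_gas = -9068 J.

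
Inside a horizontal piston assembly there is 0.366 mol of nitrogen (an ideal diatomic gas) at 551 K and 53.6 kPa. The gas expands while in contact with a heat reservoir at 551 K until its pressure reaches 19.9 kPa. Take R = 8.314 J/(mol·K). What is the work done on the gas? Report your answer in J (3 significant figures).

W ≈ -1660 J

Isothermal process: W = nRT ln(V₂/V₁) = nRT ln(P₁/P₂).
W = (0.366)(8.314)(551) × ln(53.6/19.9)
  = 1677 × ln(2.693) = 1677 × 0.9908
W_by_gas = 1661 J; work on gas = −W_by = -1661 J.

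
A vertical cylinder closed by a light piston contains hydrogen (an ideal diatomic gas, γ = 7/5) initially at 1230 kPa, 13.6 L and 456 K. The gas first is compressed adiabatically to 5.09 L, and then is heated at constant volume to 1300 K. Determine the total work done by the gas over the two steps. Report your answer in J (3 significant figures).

Step 1 (adiabatic): W = (P₁V₁ − P₂V₂)/(γ−1) = (16728 − 24784)/0.4 = -20140 J.
Step 2 (isochoric): W = 0 (constant volume).
W_total = -20140 + 0 = -20140 J.

W_total ≈ -20100 J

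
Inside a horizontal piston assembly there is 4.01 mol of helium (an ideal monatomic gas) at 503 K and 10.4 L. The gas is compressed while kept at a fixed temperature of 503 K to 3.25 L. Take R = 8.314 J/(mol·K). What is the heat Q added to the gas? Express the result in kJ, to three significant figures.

Isothermal ⇒ ΔU = 0, so Q = W = nRT ln(V₂/V₁).
Q = (4.01)(8.314)(503) ln(3.25/10.4) = 16770 × -1.163 = -19506 J.

Q ≈ -19.5 kJ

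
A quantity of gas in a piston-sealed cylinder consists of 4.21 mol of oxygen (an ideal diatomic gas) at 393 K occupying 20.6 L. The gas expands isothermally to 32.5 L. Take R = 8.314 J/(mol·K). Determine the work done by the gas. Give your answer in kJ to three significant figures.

W ≈ 6.27 kJ

Isothermal: W = nRT ln(V₂/V₁).
W = (4.21)(8.314)(393) × ln(32.5/20.6)
  = 13756 × 0.4559
W_by_gas = 6272 J.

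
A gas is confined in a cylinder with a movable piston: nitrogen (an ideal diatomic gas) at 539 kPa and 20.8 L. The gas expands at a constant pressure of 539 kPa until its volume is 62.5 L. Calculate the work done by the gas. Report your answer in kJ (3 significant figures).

W ≈ 22.5 kJ

Isobaric: W = P ΔV.
W = (539 kPa)(62.5 − 20.8 L) = (539)(41.7) = 22476 J.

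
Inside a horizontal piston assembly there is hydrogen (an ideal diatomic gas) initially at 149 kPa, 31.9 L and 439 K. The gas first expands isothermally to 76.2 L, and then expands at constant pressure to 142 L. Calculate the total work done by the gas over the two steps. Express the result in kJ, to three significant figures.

W_total ≈ 8.24 kJ

Step 1 (isothermal): W = P₁V₁ ln(V₂/V₁) = (4753) ln(76.2/31.9) = 4139 J.
After step 1: P = 62.38 kPa, V = 76.2 L, T = 439 K.
Step 2 (isobaric): W = PΔV = (62.38 kPa)(142 − 76.2 L) = 4104 J.
W_total = 4139 + 4104 = 8243 J.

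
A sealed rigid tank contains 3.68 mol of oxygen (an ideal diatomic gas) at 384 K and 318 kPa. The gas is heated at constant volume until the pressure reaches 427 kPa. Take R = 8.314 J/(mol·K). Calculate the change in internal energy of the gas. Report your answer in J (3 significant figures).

Constant volume ⇒ W = 0, so Q = ΔU = nCᵥΔT with Cᵥ = 5R/2 = 20.79 J/(mol·K).
At constant V, T₂/T₁ = P₂/P₁ ⇒ ΔT = T₁(P₂/P₁ − 1) = 384·(427/318 − 1) = 131.6 K.
ΔU = (3.68)(20.79)(131.6) = 10068 J.

ΔU ≈ 10100 J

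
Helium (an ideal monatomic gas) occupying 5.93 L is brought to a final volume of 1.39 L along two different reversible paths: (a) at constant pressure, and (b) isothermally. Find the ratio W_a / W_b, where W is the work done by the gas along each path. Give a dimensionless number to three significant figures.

Path (a) isobaric: W = P₁(V₂ − V₁) → W_a/(P₁V₁) = -0.7656.
Path (b) isothermal: W = P₁V₁ ln(V₂/V₁) → W_b/(P₁V₁) = -1.451.
W_a / W_b = -0.7656 / -1.451 = 0.5277.

W_a / W_b ≈ 0.528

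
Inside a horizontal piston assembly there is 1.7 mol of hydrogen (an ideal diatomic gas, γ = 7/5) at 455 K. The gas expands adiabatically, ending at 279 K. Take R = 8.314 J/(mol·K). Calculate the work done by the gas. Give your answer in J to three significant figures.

Adiabatic ⇒ Q = 0, so W_by = −ΔU = nCᵥ(T₁ − T₂).
Cᵥ = 5R/2 = 20.79 J/(mol·K).
W = (1.7)(20.79)(455 − 279) = 6219 J.

W ≈ 6220 J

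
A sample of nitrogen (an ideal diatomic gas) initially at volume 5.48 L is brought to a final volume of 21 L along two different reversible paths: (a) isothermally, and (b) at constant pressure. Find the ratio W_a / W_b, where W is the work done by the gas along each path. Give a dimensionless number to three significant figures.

W_a / W_b ≈ 0.474

Path (a) isothermal: W = P₁V₁ ln(V₂/V₁) → W_a/(P₁V₁) = 1.343.
Path (b) isobaric: W = P₁(V₂ − V₁) → W_b/(P₁V₁) = 2.832.
W_a / W_b = 1.343 / 2.832 = 0.4744.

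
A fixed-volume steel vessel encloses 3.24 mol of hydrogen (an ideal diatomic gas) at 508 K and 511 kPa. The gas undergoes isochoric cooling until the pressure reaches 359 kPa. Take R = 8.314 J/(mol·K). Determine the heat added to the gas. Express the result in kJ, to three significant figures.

Constant volume ⇒ W = 0, so Q = ΔU = nCᵥΔT with Cᵥ = 5R/2 = 20.79 J/(mol·K).
At constant V, T₂/T₁ = P₂/P₁ ⇒ ΔT = T₁(P₂/P₁ − 1) = 508·(359/511 − 1) = -151.1 K.
ΔU = (3.24)(20.79)(-151.1) = -10176 J.

Q ≈ -10.2 kJ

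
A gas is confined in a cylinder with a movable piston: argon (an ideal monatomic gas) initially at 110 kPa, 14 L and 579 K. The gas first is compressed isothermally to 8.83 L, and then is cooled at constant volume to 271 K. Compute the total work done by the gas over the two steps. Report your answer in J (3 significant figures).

Step 1 (isothermal): W = P₁V₁ ln(V₂/V₁) = (1540) ln(8.83/14) = -709.8 J.
Step 2 (isochoric): W = 0 (constant volume).
W_total = -709.8 + 0 = -709.8 J.

W_total ≈ -710 J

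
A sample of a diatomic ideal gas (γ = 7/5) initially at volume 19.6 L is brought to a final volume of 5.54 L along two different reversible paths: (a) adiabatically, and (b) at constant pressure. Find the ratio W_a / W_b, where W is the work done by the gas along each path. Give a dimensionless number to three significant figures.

W_a / W_b ≈ 2.29

Path (a) adiabatic: W = P₁V₁(1 − (V₁/V₂)^(γ−1))/(γ−1) → W_a/(P₁V₁) = -1.644.
Path (b) isobaric: W = P₁(V₂ − V₁) → W_b/(P₁V₁) = -0.7173.
W_a / W_b = -1.644 / -0.7173 = 2.292.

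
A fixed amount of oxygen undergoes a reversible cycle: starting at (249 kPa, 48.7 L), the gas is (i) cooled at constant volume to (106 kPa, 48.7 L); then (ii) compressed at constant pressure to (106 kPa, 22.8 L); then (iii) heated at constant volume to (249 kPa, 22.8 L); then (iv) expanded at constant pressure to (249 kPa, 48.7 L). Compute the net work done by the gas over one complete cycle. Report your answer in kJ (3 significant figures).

Constant-volume legs do no work.
W(ii) = (106)(22.8 − 48.7) = -2745 J; W(iv) = (249)(48.7 − 22.8) = 6449 J.
W_net = -2745 + 6449 = 3704 J (the clockwise enclosed area).

W_net ≈ 3.70 kJ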